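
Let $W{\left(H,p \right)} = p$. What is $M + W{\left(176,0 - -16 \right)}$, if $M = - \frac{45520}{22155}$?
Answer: $\frac{61792}{4431} \approx 13.945$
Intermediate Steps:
$M = - \frac{9104}{4431}$ ($M = \left(-45520\right) \frac{1}{22155} = - \frac{9104}{4431} \approx -2.0546$)
$M + W{\left(176,0 - -16 \right)} = - \frac{9104}{4431} + \left(0 - -16\right) = - \frac{9104}{4431} + \left(0 + 16\right) = - \frac{9104}{4431} + 16 = \frac{61792}{4431}$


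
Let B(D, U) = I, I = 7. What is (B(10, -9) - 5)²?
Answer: 4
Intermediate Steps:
B(D, U) = 7
(B(10, -9) - 5)² = (7 - 5)² = 2² = 4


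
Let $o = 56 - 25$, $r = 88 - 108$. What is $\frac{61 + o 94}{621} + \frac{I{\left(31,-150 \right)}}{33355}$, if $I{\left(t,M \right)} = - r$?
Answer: $\frac{19848709}{4142691} \approx 4.7913$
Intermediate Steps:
$r = -20$
$o = 31$ ($o = 56 - 25 = 31$)
$I{\left(t,M \right)} = 20$ ($I{\left(t,M \right)} = \left(-1\right) \left(-20\right) = 20$)
$\frac{61 + o 94}{621} + \frac{I{\left(31,-150 \right)}}{33355} = \frac{61 + 31 \cdot 94}{621} + \frac{20}{33355} = \left(61 + 2914\right) \frac{1}{621} + 20 \cdot \frac{1}{33355} = 2975 \cdot \frac{1}{621} + \frac{4}{6671} = \frac{2975}{621} + \frac{4}{6671} = \frac{19848709}{4142691}$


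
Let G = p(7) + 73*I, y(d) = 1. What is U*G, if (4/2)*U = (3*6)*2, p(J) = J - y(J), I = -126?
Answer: -165456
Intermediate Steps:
p(J) = -1 + J (p(J) = J - 1*1 = J - 1 = -1 + J)
G = -9192 (G = (-1 + 7) + 73*(-126) = 6 - 9198 = -9192)
U = 18 (U = ((3*6)*2)/2 = (18*2)/2 = (½)*36 = 18)
U*G = 18*(-9192) = -165456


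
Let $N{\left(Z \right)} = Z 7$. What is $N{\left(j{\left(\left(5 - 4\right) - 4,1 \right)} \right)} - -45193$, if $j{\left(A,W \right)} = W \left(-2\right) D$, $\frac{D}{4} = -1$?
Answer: $45249$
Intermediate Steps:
$D = -4$ ($D = 4 \left(-1\right) = -4$)
$j{\left(A,W \right)} = 8 W$ ($j{\left(A,W \right)} = W \left(-2\right) \left(-4\right) = - 2 W \left(-4\right) = 8 W$)
$N{\left(Z \right)} = 7 Z$
$N{\left(j{\left(\left(5 - 4\right) - 4,1 \right)} \right)} - -45193 = 7 \cdot 8 \cdot 1 - -45193 = 7 \cdot 8 + 45193 = 56 + 45193 = 45249$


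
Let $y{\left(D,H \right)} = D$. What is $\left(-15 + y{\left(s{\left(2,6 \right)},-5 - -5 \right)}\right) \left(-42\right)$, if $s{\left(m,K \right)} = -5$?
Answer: $840$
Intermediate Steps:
$\left(-15 + y{\left(s{\left(2,6 \right)},-5 - -5 \right)}\right) \left(-42\right) = \left(-15 - 5\right) \left(-42\right) = \left(-20\right) \left(-42\right) = 840$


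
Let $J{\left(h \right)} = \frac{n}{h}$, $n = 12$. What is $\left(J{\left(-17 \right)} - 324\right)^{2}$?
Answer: $\frac{30470400}{289} \approx 1.0543 \cdot 10^{5}$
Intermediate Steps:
$J{\left(h \right)} = \frac{12}{h}$
$\left(J{\left(-17 \right)} - 324\right)^{2} = \left(\frac{12}{-17} - 324\right)^{2} = \left(12 \left(- \frac{1}{17}\right) - 324\right)^{2} = \left(- \frac{12}{17} - 324\right)^{2} = \left(- \frac{5520}{17}\right)^{2} = \frac{30470400}{289}$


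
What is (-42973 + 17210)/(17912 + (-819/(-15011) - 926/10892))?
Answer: -2106122828278/1464301826453 ≈ -1.4383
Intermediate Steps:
(-42973 + 17210)/(17912 + (-819/(-15011) - 926/10892)) = -25763/(17912 + (-819*(-1/15011) - 926*1/10892)) = -25763/(17912 + (819/15011 - 463/5446)) = -25763/(17912 - 2489819/81749906) = -25763/1464301826453/81749906 = -25763*81749906/1464301826453 = -2106122828278/1464301826453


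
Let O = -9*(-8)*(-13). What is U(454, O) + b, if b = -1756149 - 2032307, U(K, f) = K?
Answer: -3788002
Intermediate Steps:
O = -936 (O = 72*(-13) = -936)
b = -3788456
U(454, O) + b = 454 - 3788456 = -3788002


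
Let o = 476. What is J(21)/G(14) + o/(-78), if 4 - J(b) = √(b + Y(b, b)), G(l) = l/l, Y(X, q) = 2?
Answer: -82/39 - √23 ≈ -6.8984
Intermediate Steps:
G(l) = 1
J(b) = 4 - √(2 + b) (J(b) = 4 - √(b + 2) = 4 - √(2 + b))
J(21)/G(14) + o/(-78) = (4 - √(2 + 21))/1 + 476/(-78) = (4 - √23)*1 + 476*(-1/78) = (4 - √23) - 238/39 = -82/39 - √23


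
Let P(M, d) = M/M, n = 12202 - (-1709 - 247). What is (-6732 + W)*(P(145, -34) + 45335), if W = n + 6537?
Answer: 633026568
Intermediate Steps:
n = 14158 (n = 12202 - 1*(-1956) = 12202 + 1956 = 14158)
P(M, d) = 1
W = 20695 (W = 14158 + 6537 = 20695)
(-6732 + W)*(P(145, -34) + 45335) = (-6732 + 20695)*(1 + 45335) = 13963*45336 = 633026568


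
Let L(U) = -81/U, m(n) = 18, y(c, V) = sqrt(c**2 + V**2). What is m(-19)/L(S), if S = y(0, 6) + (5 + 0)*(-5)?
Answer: 38/9 ≈ 4.2222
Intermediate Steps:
y(c, V) = sqrt(V**2 + c**2)
S = -19 (S = sqrt(6**2 + 0**2) + (5 + 0)*(-5) = sqrt(36 + 0) + 5*(-5) = sqrt(36) - 25 = 6 - 25 = -19)
m(-19)/L(S) = 18/((-81/(-19))) = 18/((-81*(-1/19))) = 18/(81/19) = 18*(19/81) = 38/9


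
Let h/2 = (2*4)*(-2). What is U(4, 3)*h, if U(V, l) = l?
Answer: -96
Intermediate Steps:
h = -32 (h = 2*((2*4)*(-2)) = 2*(8*(-2)) = 2*(-16) = -32)
U(4, 3)*h = 3*(-32) = -96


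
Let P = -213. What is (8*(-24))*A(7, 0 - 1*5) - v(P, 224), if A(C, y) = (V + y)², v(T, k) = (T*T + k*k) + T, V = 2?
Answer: -97060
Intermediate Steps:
v(T, k) = T + T² + k² (v(T, k) = (T² + k²) + T = T + T² + k²)
A(C, y) = (2 + y)²
(8*(-24))*A(7, 0 - 1*5) - v(P, 224) = (8*(-24))*(2 + (0 - 1*5))² - (-213 + (-213)² + 224²) = -192*(2 + (0 - 5))² - (-213 + 45369 + 50176) = -192*(2 - 5)² - 1*95332 = -192*(-3)² - 95332 = -192*9 - 95332 = -1728 - 95332 = -97060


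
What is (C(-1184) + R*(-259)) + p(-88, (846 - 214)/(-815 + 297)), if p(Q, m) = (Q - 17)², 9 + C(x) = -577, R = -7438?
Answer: 1936881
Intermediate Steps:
C(x) = -586 (C(x) = -9 - 577 = -586)
p(Q, m) = (-17 + Q)²
(C(-1184) + R*(-259)) + p(-88, (846 - 214)/(-815 + 297)) = (-586 - 7438*(-259)) + (-17 - 88)² = (-586 + 1926442) + (-105)² = 1925856 + 11025 = 1936881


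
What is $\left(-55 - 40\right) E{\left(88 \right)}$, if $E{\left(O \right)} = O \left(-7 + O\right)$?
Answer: $-677160$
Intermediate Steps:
$\left(-55 - 40\right) E{\left(88 \right)} = \left(-55 - 40\right) 88 \left(-7 + 88\right) = - 95 \cdot 88 \cdot 81 = \left(-95\right) 7128 = -677160$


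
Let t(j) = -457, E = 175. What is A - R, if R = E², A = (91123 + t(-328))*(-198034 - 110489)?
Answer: -27972576943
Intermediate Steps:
A = -27972546318 (A = (91123 - 457)*(-198034 - 110489) = 90666*(-308523) = -27972546318)
R = 30625 (R = 175² = 30625)
A - R = -27972546318 - 1*30625 = -27972546318 - 30625 = -27972576943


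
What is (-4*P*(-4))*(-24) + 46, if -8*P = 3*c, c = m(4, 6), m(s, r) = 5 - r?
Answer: -98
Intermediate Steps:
c = -1 (c = 5 - 1*6 = 5 - 6 = -1)
P = 3/8 (P = -3*(-1)/8 = -1/8*(-3) = 3/8 ≈ 0.37500)
(-4*P*(-4))*(-24) + 46 = (-4*3/8*(-4))*(-24) + 46 = -3/2*(-4)*(-24) + 46 = 6*(-24) + 46 = -144 + 46 = -98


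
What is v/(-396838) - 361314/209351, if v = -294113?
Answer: -81810274469/83078432138 ≈ -0.98474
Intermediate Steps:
v/(-396838) - 361314/209351 = -294113/(-396838) - 361314/209351 = -294113*(-1/396838) - 361314*1/209351 = 294113/396838 - 361314/209351 = -81810274469/83078432138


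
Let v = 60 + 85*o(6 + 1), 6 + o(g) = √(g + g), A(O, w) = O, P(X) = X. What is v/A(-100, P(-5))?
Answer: 9/2 - 17*√14/20 ≈ 1.3196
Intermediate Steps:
o(g) = -6 + √2*√g (o(g) = -6 + √(g + g) = -6 + √(2*g) = -6 + √2*√g)
v = -450 + 85*√14 (v = 60 + 85*(-6 + √2*√(6 + 1)) = 60 + 85*(-6 + √2*√7) = 60 + 85*(-6 + √14) = 60 + (-510 + 85*√14) = -450 + 85*√14 ≈ -131.96)
v/A(-100, P(-5)) = (-450 + 85*√14)/(-100) = (-450 + 85*√14)*(-1/100) = 9/2 - 17*√14/20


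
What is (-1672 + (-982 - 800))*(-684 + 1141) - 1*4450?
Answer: -1582928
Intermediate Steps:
(-1672 + (-982 - 800))*(-684 + 1141) - 1*4450 = (-1672 - 1782)*457 - 4450 = -3454*457 - 4450 = -1578478 - 4450 = -1582928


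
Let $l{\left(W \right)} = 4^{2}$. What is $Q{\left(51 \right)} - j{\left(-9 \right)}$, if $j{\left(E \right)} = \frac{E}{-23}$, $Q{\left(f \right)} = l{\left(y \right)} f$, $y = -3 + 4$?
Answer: $\frac{18759}{23} \approx 815.61$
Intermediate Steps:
$y = 1$
$l{\left(W \right)} = 16$
$Q{\left(f \right)} = 16 f$
$j{\left(E \right)} = - \frac{E}{23}$ ($j{\left(E \right)} = E \left(- \frac{1}{23}\right) = - \frac{E}{23}$)
$Q{\left(51 \right)} - j{\left(-9 \right)} = 16 \cdot 51 - \left(- \frac{1}{23}\right) \left(-9\right) = 816 - \frac{9}{23} = \frac{18759}{23}$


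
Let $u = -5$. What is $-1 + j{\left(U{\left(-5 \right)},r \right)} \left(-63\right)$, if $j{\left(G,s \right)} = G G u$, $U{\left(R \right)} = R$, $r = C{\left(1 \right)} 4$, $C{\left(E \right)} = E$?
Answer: $7874$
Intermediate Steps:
$r = 4$ ($r = 1 \cdot 4 = 4$)
$j{\left(G,s \right)} = - 5 G^{2}$ ($j{\left(G,s \right)} = G G \left(-5\right) = G^{2} \left(-5\right) = - 5 G^{2}$)
$-1 + j{\left(U{\left(-5 \right)},r \right)} \left(-63\right) = -1 + - 5 \left(-5\right)^{2} \left(-63\right) = -1 + \left(-5\right) 25 \left(-63\right) = -1 - -7875 = -1 + 7875 = 7874$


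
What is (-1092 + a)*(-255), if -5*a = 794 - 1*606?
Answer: 288048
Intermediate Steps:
a = -188/5 (a = -(794 - 1*606)/5 = -(794 - 606)/5 = -⅕*188 = -188/5 ≈ -37.600)
(-1092 + a)*(-255) = (-1092 - 188/5)*(-255) = -5648/5*(-255) = 288048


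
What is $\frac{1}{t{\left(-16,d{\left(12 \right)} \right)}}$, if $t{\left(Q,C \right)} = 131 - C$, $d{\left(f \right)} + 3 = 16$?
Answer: $\frac{1}{118} \approx 0.0084746$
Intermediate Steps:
$d{\left(f \right)} = 13$ ($d{\left(f \right)} = -3 + 16 = 13$)
$\frac{1}{t{\left(-16,d{\left(12 \right)} \right)}} = \frac{1}{131 - 13} = \frac{1}{118}$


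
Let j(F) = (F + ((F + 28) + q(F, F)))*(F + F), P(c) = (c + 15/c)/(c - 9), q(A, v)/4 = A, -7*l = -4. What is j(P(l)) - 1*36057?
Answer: -502846969/13924 ≈ -36114.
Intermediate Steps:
l = 4/7 (l = -⅐*(-4) = 4/7 ≈ 0.57143)
q(A, v) = 4*A
P(c) = (c + 15/c)/(-9 + c)
j(F) = 2*F*(28 + 6*F) (j(F) = (F + ((F + 28) + 4*F))*(F + F) = (F + ((28 + F) + 4*F))*(2*F) = (F + (28 + 5*F))*(2*F) = (28 + 6*F)*(2*F) = 2*F*(28 + 6*F))
j(P(l)) - 1*36057 = 4*((15 + (4/7)²)/((4/7)*(-9 + 4/7)))*(14 + 3*((15 + (4/7)²)/((4/7)*(-9 + 4/7)))) - 1*36057 = 4*(7*(15 + 16/49)/(4*(-59/7)))*(14 + 3*(7*(15 + 16/49)/(4*(-59/7)))) - 36057 = 4*((7/4)*(-7/59)*(751/49))*(14 + 3*((7/4)*(-7/59)*(751/49))) - 36057 = 4*(-751/236)*(14 + 3*(-751/236)) - 36057 = 4*(-751/236)*(14 - 2253/236) - 36057 = 4*(-751/236)*(1051/236) - 36057 = -789301/13924 - 36057 = -502846969/13924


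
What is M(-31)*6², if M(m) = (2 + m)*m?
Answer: 32364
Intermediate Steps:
M(m) = m*(2 + m)
M(-31)*6² = -31*(2 - 31)*6² = -31*(-29)*36 = 899*36 = 32364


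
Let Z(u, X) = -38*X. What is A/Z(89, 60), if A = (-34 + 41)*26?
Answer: -91/1140 ≈ -0.079825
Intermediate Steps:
A = 182 (A = 7*26 = 182)
A/Z(89, 60) = 182/((-38*60)) = 182/(-2280) = 182*(-1/2280) = -91/1140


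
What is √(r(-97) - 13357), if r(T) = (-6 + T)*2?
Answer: 3*I*√1507 ≈ 116.46*I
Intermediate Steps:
r(T) = -12 + 2*T
√(r(-97) - 13357) = √((-12 + 2*(-97)) - 13357) = √((-12 - 194) - 13357) = √(-206 - 13357) = √(-13563) = 3*I*√1507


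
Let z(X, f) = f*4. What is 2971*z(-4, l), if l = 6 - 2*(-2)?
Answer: 118840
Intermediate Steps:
l = 10 (l = 6 + 4 = 10)
z(X, f) = 4*f
2971*z(-4, l) = 2971*(4*10) = 2971*40 = 118840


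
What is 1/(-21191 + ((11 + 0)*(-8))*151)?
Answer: -1/34479 ≈ -2.9003e-5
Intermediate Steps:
1/(-21191 + ((11 + 0)*(-8))*151) = 1/(-21191 + (11*(-8))*151) = 1/(-21191 - 88*151) = 1/(-21191 - 13288) = 1/(-34479) = -1/34479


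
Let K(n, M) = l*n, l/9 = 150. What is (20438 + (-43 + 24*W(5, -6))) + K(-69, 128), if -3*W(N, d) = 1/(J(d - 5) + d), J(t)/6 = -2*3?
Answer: -1527851/21 ≈ -72755.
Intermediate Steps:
J(t) = -36 (J(t) = 6*(-2*3) = 6*(-6) = -36)
l = 1350 (l = 9*150 = 1350)
K(n, M) = 1350*n
W(N, d) = -1/(3*(-36 + d))
(20438 + (-43 + 24*W(5, -6))) + K(-69, 128) = (20438 + (-43 + 24*(-1/(-108 + 3*(-6))))) + 1350*(-69) = (20438 + (-43 + 24*(-1/(-108 - 18)))) - 93150 = (20438 + (-43 + 24*(-1/(-126)))) - 93150 = (20438 + (-43 + 24*(-1*(-1/126)))) - 93150 = (20438 + (-43 + 24*(1/126))) - 93150 = (20438 + (-43 + 4/21)) - 93150 = (20438 - 899/21) - 93150 = 428299/21 - 93150 = -1527851/21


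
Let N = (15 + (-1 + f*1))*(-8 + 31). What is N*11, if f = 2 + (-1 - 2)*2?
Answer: 2530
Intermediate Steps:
f = -4 (f = 2 - 3*2 = 2 - 6 = -4)
N = 230 (N = (15 + (-1 - 4*1))*(-8 + 31) = (15 + (-1 - 4))*23 = (15 - 5)*23 = 10*23 = 230)
N*11 = 230*11 = 2530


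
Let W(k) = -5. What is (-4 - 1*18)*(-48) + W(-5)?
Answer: 1051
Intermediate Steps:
(-4 - 1*18)*(-48) + W(-5) = (-4 - 1*18)*(-48) - 5 = (-4 - 18)*(-48) - 5 = -22*(-48) - 5 = 1056 - 5 = 1051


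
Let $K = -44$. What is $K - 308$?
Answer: $-352$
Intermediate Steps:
$K - 308 = -44 - 308 = -352$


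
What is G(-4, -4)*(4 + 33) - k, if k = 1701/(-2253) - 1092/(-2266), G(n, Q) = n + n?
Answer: -251629003/850883 ≈ -295.73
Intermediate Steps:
G(n, Q) = 2*n
k = -232365/850883 (k = 1701*(-1/2253) - 1092*(-1/2266) = -567/751 + 546/1133 = -232365/850883 ≈ -0.27309)
G(-4, -4)*(4 + 33) - k = (2*(-4))*(4 + 33) - 1*(-232365/850883) = -8*37 + 232365/850883 = -296 + 232365/850883 = -251629003/850883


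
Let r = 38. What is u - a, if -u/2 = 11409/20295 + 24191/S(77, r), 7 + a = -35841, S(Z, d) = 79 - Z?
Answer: 78851999/6765 ≈ 11656.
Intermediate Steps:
a = -35848 (a = -7 - 35841 = -35848)
u = -163659721/6765 (u = -2*(11409/20295 + 24191/(79 - 1*77)) = -2*(11409*(1/20295) + 24191/(79 - 77)) = -2*(3803/6765 + 24191/2) = -2*163659721/13530 = -163659721/6765 ≈ -24192.)
u - a = -163659721/6765 - 1*(-35848) = -163659721/6765 + 35848 = 78851999/6765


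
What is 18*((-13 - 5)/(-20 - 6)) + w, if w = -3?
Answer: 123/13 ≈ 9.4615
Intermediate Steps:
18*((-13 - 5)/(-20 - 6)) + w = 18*((-13 - 5)/(-20 - 6)) - 3 = 18*(-18/(-26)) - 3 = 18*(-18*(-1/26)) - 3 = 18*(9/13) - 3 = 162/13 - 3 = 123/13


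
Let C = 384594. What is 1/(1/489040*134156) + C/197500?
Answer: 18522624083/3311976250 ≈ 5.5926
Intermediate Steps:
1/(1/489040*134156) + C/197500 = 1/(1/489040*134156) + 384594/197500 = (1/134156)/(1/489040) + 384594*(1/197500) = 489040*(1/134156) + 192297/98750 = 122260/33539 + 192297/98750 = 18522624083/3311976250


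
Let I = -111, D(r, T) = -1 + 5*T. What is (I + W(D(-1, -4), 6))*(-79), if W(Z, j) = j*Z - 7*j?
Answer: 22041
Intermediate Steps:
W(Z, j) = -7*j + Z*j (W(Z, j) = Z*j - 7*j = -7*j + Z*j)
(I + W(D(-1, -4), 6))*(-79) = (-111 + 6*(-7 + (-1 + 5*(-4))))*(-79) = (-111 + 6*(-7 + (-1 - 20)))*(-79) = (-111 + 6*(-7 - 21))*(-79) = (-111 + 6*(-28))*(-79) = (-111 - 168)*(-79) = -279*(-79) = 22041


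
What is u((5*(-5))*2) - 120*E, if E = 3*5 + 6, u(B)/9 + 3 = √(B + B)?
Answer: -2547 + 90*I ≈ -2547.0 + 90.0*I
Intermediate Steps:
u(B) = -27 + 9*√2*√B (u(B) = -27 + 9*√(B + B) = -27 + 9*√(2*B) = -27 + 9*(√2*√B) = -27 + 9*√2*√B)
E = 21 (E = 15 + 6 = 21)
u((5*(-5))*2) - 120*E = (-27 + 9*√2*√((5*(-5))*2)) - 120*21 = (-27 + 9*√2*√(-25*2)) - 2520 = (-27 + 9*√2*√(-50)) - 2520 = (-27 + 9*√2*(5*I*√2)) - 2520 = (-27 + 90*I) - 2520 = -2547 + 90*I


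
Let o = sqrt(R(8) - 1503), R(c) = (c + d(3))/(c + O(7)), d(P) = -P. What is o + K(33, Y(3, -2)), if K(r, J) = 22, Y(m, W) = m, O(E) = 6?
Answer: 22 + I*sqrt(294518)/14 ≈ 22.0 + 38.764*I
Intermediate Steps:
R(c) = (-3 + c)/(6 + c) (R(c) = (c - 1*3)/(c + 6) = (c - 3)/(6 + c) = (-3 + c)/(6 + c))
o = I*sqrt(294518)/14 (o = sqrt((-3 + 8)/(6 + 8) - 1503) = sqrt(5/14 - 1503) = sqrt(-21037/14) = I*sqrt(294518)/14 ≈ 38.764*I)
o + K(33, Y(3, -2)) = I*sqrt(294518)/14 + 22 = 22 + I*sqrt(294518)/14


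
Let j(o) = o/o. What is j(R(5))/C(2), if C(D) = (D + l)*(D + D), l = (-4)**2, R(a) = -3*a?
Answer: 1/72 ≈ 0.013889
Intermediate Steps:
j(o) = 1
l = 16
C(D) = 2*D*(16 + D) (C(D) = (D + 16)*(D + D) = (16 + D)*(2*D) = 2*D*(16 + D))
j(R(5))/C(2) = 1/(2*2*(16 + 2)) = 1/(2*2*18) = 1/72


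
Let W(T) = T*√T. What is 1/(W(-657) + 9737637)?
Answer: 3245879/31607285979054 + 219*I*√73/10535761993018 ≈ 1.0269e-7 + 1.776e-10*I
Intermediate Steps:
W(T) = T^(3/2)
1/(W(-657) + 9737637) = 1/((-657)^(3/2) + 9737637) = 1/(-1971*I*√73 + 9737637) = 1/(9737637 - 1971*I*√73)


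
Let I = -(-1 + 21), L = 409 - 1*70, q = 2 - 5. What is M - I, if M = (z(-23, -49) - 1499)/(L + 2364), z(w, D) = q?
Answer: 52558/2703 ≈ 19.444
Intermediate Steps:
q = -3
L = 339 (L = 409 - 70 = 339)
z(w, D) = -3
I = -20 (I = -1*20 = -20)
M = -1502/2703 (M = (-3 - 1499)/(339 + 2364) = -1502/2703 ≈ -0.55568)
M - I = -1502/2703 - 1*(-20) = -1502/2703 + 20 = 52558/2703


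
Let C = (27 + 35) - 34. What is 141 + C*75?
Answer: 2241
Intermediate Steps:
C = 28 (C = 62 - 34 = 28)
141 + C*75 = 141 + 28*75 = 141 + 2100 = 2241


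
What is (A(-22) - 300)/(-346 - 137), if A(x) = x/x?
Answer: 13/21 ≈ 0.61905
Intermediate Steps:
A(x) = 1
(A(-22) - 300)/(-346 - 137) = (1 - 300)/(-346 - 137) = -299/(-483) = -299*(-1/483) = 13/21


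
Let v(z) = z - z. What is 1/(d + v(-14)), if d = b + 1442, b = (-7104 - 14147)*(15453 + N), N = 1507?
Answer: -1/360415518 ≈ -2.7746e-9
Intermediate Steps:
v(z) = 0
b = -360416960 (b = (-7104 - 14147)*(15453 + 1507) = -21251*16960 = -360416960)
d = -360415518 (d = -360416960 + 1442 = -360415518)
1/(d + v(-14)) = 1/(-360415518 + 0) = 1/(-360415518) = -1/360415518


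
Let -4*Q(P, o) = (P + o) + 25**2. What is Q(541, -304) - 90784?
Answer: -181999/2 ≈ -91000.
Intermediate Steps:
Q(P, o) = -625/4 - P/4 - o/4 (Q(P, o) = -((P + o) + 25**2)/4 = -((P + o) + 625)/4 = -(625 + P + o)/4 = -625/4 - P/4 - o/4)
Q(541, -304) - 90784 = (-625/4 - 1/4*541 - 1/4*(-304)) - 90784 = (-625/4 - 541/4 + 76) - 90784 = -431/2 - 90784 = -181999/2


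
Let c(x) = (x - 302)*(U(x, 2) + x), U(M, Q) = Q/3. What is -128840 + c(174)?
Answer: -453592/3 ≈ -1.5120e+5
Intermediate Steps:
U(M, Q) = Q/3 (U(M, Q) = Q*(1/3) = Q/3)
c(x) = (-302 + x)*(2/3 + x) (c(x) = (x - 302)*((1/3)*2 + x) = (-302 + x)*(2/3 + x))
-128840 + c(174) = -128840 + (-604/3 + 174**2 - 904/3*174) = -128840 + (-604/3 + 30276 - 52432) = -128840 - 67072/3 = -453592/3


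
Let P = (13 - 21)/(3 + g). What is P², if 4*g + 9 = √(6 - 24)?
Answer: 1024/(9*(1 + I*√2)²) ≈ -12.642 - 35.757*I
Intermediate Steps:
g = -9/4 + 3*I*√2/4 (g = -9/4 + √(6 - 24)/4 = -9/4 + √(-18)/4 = -9/4 + (3*I*√2)/4 = -9/4 + 3*I*√2/4 ≈ -2.25 + 1.0607*I)
P = -8/(¾ + 3*I*√2/4) (P = (13 - 21)/(3 + (-9/4 + 3*I*√2/4)) = -8/(¾ + 3*I*√2/4) ≈ -3.5556 + 5.0283*I)
P² = (-32/9 + 32*I*√2/9)²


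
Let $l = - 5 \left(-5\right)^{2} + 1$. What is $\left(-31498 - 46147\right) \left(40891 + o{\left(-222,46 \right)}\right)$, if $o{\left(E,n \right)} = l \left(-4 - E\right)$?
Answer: $-1076082055$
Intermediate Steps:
$l = -124$ ($l = \left(-5\right) 25 + 1 = -125 + 1 = -124$)
$o{\left(E,n \right)} = 496 + 124 E$ ($o{\left(E,n \right)} = - 124 \left(-4 - E\right) = 496 + 124 E$)
$\left(-31498 - 46147\right) \left(40891 + o{\left(-222,46 \right)}\right) = \left(-31498 - 46147\right) \left(40891 + \left(496 + 124 \left(-222\right)\right)\right) = - 77645 \left(40891 + \left(496 - 27528\right)\right) = - 77645 \left(40891 - 27032\right) = \left(-77645\right) 13859 = -1076082055$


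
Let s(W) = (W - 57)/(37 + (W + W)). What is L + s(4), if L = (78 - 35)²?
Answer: 83152/45 ≈ 1847.8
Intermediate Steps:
s(W) = (-57 + W)/(37 + 2*W)
L = 1849 (L = 43² = 1849)
L + s(4) = 1849 + (-57 + 4)/(37 + 2*4) = 1849 - 53/(37 + 8) = 1849 - 53/45 = 83152/45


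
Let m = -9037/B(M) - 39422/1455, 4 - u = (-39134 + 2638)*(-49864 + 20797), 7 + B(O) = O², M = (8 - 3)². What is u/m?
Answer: 105987448169480/4167959 ≈ 2.5429e+7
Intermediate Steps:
M = 25 (M = 5² = 25)
B(O) = -7 + O²
u = -1060829228 (u = 4 - (-39134 + 2638)*(-49864 + 20797) = 4 - (-36496)*(-29067) = 4 - 1*1060829232 = 4 - 1060829232 = -1060829228)
m = -4167959/99910 (m = -9037/(-7 + 25²) - 39422/1455 = -9037/(-7 + 625) - 39422*1/1455 = -9037/618 - 39422/1455 = -4167959/99910 ≈ -41.717)
u/m = -1060829228/(-4167959/99910) = -1060829228*(-99910/4167959) = 105987448169480/4167959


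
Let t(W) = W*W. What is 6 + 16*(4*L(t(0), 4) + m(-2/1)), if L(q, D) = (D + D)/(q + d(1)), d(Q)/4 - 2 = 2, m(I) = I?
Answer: 6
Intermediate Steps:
d(Q) = 16 (d(Q) = 8 + 4*2 = 8 + 8 = 16)
t(W) = W**2
L(q, D) = 2*D/(16 + q) (L(q, D) = (D + D)/(q + 16) = (2*D)/(16 + q) = 2*D/(16 + q))
6 + 16*(4*L(t(0), 4) + m(-2/1)) = 6 + 16*(4*(2*4/(16 + 0**2)) - 2/1) = 6 + 16*(4*(2*4/(16 + 0)) - 2*1) = 6 + 16*(4*(2*4/16) - 2) = 6 + 16*(4*(2*4*(1/16)) - 2) = 6 + 16*(4*(1/2) - 2) = 6 + 16*(2 - 2) = 6 + 16*0 = 6 + 0 = 6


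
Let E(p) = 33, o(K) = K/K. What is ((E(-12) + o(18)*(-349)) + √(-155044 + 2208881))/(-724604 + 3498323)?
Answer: -316/2773719 + √2053837/2773719 ≈ 0.00040275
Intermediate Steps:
o(K) = 1
((E(-12) + o(18)*(-349)) + √(-155044 + 2208881))/(-724604 + 3498323) = ((33 + 1*(-349)) + √(-155044 + 2208881))/(-724604 + 3498323) = ((33 - 349) + √2053837)/2773719 = (-316 + √2053837)*(1/2773719) = -316/2773719 + √2053837/2773719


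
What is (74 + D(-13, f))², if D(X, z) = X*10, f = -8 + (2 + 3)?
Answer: 3136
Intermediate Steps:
f = -3 (f = -8 + 5 = -3)
D(X, z) = 10*X
(74 + D(-13, f))² = (74 + 10*(-13))² = (74 - 130)² = (-56)² = 3136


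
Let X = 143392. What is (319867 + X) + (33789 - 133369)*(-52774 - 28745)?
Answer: 8118125279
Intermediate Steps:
(319867 + X) + (33789 - 133369)*(-52774 - 28745) = (319867 + 143392) + (33789 - 133369)*(-52774 - 28745) = 463259 - 99580*(-81519) = 463259 + 8117662020 = 8118125279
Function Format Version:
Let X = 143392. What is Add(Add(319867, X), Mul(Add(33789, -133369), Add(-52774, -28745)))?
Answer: 8118125279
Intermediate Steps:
Add(Add(319867, X), Mul(Add(33789, -133369), Add(-52774, -28745))) = Add(Add(319867, 143392), Mul(Add(33789, -133369), Add(-52774, -28745))) = Add(463259, Mul(-99580, -81519)) = Add(463259, 8117662020) = 8118125279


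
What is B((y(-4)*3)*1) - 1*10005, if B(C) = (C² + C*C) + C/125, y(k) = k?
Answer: -1214637/125 ≈ -9717.1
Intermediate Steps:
B(C) = 2*C² + C/125 (B(C) = (C² + C²) + C*(1/125) = 2*C² + C/125)
B((y(-4)*3)*1) - 1*10005 = (-4*3*1)*(1 + 250*(-4*3*1))/125 - 1*10005 = (-12*1)*(1 + 250*(-12*1))/125 - 10005 = (1/125)*(-12)*(1 + 250*(-12)) - 10005 = (1/125)*(-12)*(1 - 3000) - 10005 = (1/125)*(-12)*(-2999) - 10005 = 35988/125 - 10005 = -1214637/125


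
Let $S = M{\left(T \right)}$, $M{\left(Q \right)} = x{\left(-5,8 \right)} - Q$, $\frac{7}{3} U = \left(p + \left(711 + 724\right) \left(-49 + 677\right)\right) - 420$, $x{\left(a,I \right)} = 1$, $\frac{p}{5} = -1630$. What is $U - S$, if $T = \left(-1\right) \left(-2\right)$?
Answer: $\frac{2677837}{7} \approx 3.8255 \cdot 10^{5}$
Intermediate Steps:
$p = -8150$ ($p = 5 \left(-1630\right) = -8150$)
$U = \frac{2677830}{7}$ ($U = \frac{3 \left(\left(-8150 + \left(711 + 724\right) \left(-49 + 677\right)\right) - 420\right)}{7} = \frac{3 \left(\left(-8150 + 1435 \cdot 628\right) - 420\right)}{7} = \frac{3 \left(\left(-8150 + 901180\right) - 420\right)}{7} = \frac{3 \left(893030 - 420\right)}{7} = \frac{3}{7} \cdot 892610 = \frac{2677830}{7} \approx 3.8255 \cdot 10^{5}$)
$T = 2$
$M{\left(Q \right)} = 1 - Q$
$S = -1$ ($S = 1 - 2 = -1$)
$U - S = \frac{2677830}{7} - -1 = \frac{2677830}{7} + 1 = \frac{2677837}{7}$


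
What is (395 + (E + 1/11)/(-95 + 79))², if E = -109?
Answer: 1250258881/7744 ≈ 1.6145e+5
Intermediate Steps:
(395 + (E + 1/11)/(-95 + 79))² = (395 + (-109 + 1/11)/(-95 + 79))² = (395 + (-109 + 1/11)/(-16))² = (395 - 1198/11*(-1/16))² = (395 + 599/88)² = (35359/88)² = 1250258881/7744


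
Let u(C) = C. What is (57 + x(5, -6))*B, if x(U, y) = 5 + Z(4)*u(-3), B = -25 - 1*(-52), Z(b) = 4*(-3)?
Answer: 2646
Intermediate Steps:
Z(b) = -12
B = 27 (B = -25 + 52 = 27)
x(U, y) = 41 (x(U, y) = 5 - 12*(-3) = 5 + 36 = 41)
(57 + x(5, -6))*B = (57 + 41)*27 = 98*27 = 2646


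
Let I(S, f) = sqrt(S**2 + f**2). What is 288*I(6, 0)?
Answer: 1728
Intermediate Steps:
288*I(6, 0) = 288*sqrt(6**2 + 0**2) = 288*sqrt(36 + 0) = 288*sqrt(36) = 288*6 = 1728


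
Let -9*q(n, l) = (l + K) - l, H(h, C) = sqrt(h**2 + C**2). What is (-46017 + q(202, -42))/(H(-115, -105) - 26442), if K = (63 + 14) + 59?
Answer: 608590541/349577557 + 2071445*sqrt(970)/6292396026 ≈ 1.7512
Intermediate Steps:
K = 136 (K = 77 + 59 = 136)
H(h, C) = sqrt(C**2 + h**2)
q(n, l) = -136/9 (q(n, l) = -((l + 136) - l)/9 = -((136 + l) - l)/9 = -1/9*136 = -136/9)
(-46017 + q(202, -42))/(H(-115, -105) - 26442) = (-46017 - 136/9)/(sqrt((-105)**2 + (-115)**2) - 26442) = -414289/(9*(sqrt(11025 + 13225) - 26442)) = -414289/(9*(sqrt(24250) - 26442)) = -414289/(9*(5*sqrt(970) - 26442)) = -414289/(9*(-26442 + 5*sqrt(970)))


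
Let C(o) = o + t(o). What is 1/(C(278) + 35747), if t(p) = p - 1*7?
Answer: 1/36296 ≈ 2.7551e-5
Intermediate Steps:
t(p) = -7 + p (t(p) = p - 7 = -7 + p)
C(o) = -7 + 2*o (C(o) = o + (-7 + o) = -7 + 2*o)
1/(C(278) + 35747) = 1/((-7 + 2*278) + 35747) = 1/((-7 + 556) + 35747) = 1/(549 + 35747) = 1/36296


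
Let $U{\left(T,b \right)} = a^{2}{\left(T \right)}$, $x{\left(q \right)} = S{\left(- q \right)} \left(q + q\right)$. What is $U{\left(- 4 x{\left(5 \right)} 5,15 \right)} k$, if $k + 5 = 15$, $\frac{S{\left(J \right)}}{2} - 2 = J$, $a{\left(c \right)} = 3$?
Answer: $90$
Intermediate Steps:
$S{\left(J \right)} = 4 + 2 J$
$x{\left(q \right)} = 2 q \left(4 - 2 q\right)$ ($x{\left(q \right)} = \left(4 + 2 \left(- q\right)\right) \left(q + q\right) = \left(4 - 2 q\right) 2 q = 2 q \left(4 - 2 q\right)$)
$k = 10$ ($k = -5 + 15 = 10$)
$U{\left(T,b \right)} = 9$ ($U{\left(T,b \right)} = 3^{2} = 9$)
$U{\left(- 4 x{\left(5 \right)} 5,15 \right)} k = 9 \cdot 10 = 90$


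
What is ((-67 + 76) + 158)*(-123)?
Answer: -20541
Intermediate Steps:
((-67 + 76) + 158)*(-123) = (9 + 158)*(-123) = 167*(-123) = -20541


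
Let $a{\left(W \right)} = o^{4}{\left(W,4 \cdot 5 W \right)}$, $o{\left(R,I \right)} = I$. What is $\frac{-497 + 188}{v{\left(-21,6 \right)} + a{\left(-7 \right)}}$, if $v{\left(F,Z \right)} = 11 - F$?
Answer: $- \frac{103}{128053344} \approx -8.0435 \cdot 10^{-7}$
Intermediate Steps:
$a{\left(W \right)} = 160000 W^{4}$ ($a{\left(W \right)} = \left(4 \cdot 5 W\right)^{4} = \left(20 W\right)^{4} = 160000 W^{4}$)
$\frac{-497 + 188}{v{\left(-21,6 \right)} + a{\left(-7 \right)}} = \frac{-497 + 188}{\left(11 - -21\right) + 160000 \left(-7\right)^{4}} = - \frac{309}{\left(11 + 21\right) + 160000 \cdot 2401} = - \frac{309}{32 + 384160000} = - \frac{309}{384160032} = \left(-309\right) \frac{1}{384160032} = - \frac{103}{128053344}$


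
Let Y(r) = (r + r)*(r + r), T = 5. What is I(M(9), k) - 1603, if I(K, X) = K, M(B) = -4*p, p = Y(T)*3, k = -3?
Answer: -2803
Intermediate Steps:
Y(r) = 4*r² (Y(r) = (2*r)*(2*r) = 4*r²)
p = 300 (p = (4*5²)*3 = (4*25)*3 = 100*3 = 300)
M(B) = -1200 (M(B) = -4*300 = -1200)
I(M(9), k) - 1603 = -1200 - 1603 = -2803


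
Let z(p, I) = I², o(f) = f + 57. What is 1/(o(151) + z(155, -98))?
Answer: 1/9812 ≈ 0.00010192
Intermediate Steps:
o(f) = 57 + f
1/(o(151) + z(155, -98)) = 1/((57 + 151) + (-98)²) = 1/(208 + 9604) = 1/9812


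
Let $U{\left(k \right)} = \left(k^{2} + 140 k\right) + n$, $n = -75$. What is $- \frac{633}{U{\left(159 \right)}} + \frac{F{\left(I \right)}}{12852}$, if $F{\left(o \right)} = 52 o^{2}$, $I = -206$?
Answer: $\frac{323252339}{1882818} \approx 171.69$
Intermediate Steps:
$U{\left(k \right)} = -75 + k^{2} + 140 k$ ($U{\left(k \right)} = \left(k^{2} + 140 k\right) - 75 = -75 + k^{2} + 140 k$)
$- \frac{633}{U{\left(159 \right)}} + \frac{F{\left(I \right)}}{12852} = - \frac{633}{-75 + 159^{2} + 140 \cdot 159} + \frac{52 \left(-206\right)^{2}}{12852} = - \frac{633}{-75 + 25281 + 22260} + 52 \cdot 42436 \cdot \frac{1}{12852} = - \frac{633}{47466} + 2206672 \cdot \frac{1}{12852} = \left(-633\right) \frac{1}{47466} + \frac{551668}{3213} = - \frac{211}{15822} + \frac{551668}{3213} = \frac{323252339}{1882818}$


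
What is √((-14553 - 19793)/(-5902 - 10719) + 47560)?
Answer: √13139384270826/16621 ≈ 218.09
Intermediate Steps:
√((-14553 - 19793)/(-5902 - 10719) + 47560) = √(-34346/(-16621) + 47560) = √(-34346*(-1/16621) + 47560) = √(34346/16621 + 47560) = √(790529106/16621) = √13139384270826/16621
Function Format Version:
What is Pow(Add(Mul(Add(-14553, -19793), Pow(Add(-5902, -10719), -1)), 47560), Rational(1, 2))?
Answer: Mul(Rational(1, 16621), Pow(13139384270826, Rational(1, 2))) ≈ 218.09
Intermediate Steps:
Pow(Add(Mul(Add(-14553, -19793), Pow(Add(-5902, -10719), -1)), 47560), Rational(1, 2)) = Pow(Add(Mul(-34346, Pow(-16621, -1)), 47560), Rational(1, 2)) = Pow(Add(Mul(-34346, Rational(-1, 16621)), 47560), Rational(1, 2)) = Pow(Add(Rational(34346, 16621), 47560), Rational(1, 2)) = Pow(Rational(790529106, 16621), Rational(1, 2)) = Mul(Rational(1, 16621), Pow(13139384270826, Rational(1, 2)))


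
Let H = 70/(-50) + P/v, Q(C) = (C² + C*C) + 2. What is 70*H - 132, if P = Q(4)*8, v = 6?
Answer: 8830/3 ≈ 2943.3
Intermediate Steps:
Q(C) = 2 + 2*C² (Q(C) = (C² + C²) + 2 = 2*C² + 2 = 2 + 2*C²)
P = 272 (P = (2 + 2*4²)*8 = (2 + 2*16)*8 = (2 + 32)*8 = 34*8 = 272)
H = 659/15 (H = 70/(-50) + 272/6 = 70*(-1/50) + 272*(⅙) = -7/5 + 136/3 = 659/15 ≈ 43.933)
70*H - 132 = 70*(659/15) - 132 = 9226/3 - 132 = 8830/3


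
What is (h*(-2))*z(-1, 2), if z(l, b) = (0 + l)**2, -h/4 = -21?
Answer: -168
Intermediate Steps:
h = 84 (h = -4*(-21) = 84)
z(l, b) = l**2
(h*(-2))*z(-1, 2) = (84*(-2))*(-1)**2 = -168*1 = -168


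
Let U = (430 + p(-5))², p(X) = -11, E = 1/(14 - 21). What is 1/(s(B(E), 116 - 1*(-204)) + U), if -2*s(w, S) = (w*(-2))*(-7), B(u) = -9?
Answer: 1/175624 ≈ 5.6940e-6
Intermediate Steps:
E = -⅐ (E = 1/(-7) = -⅐ ≈ -0.14286)
U = 175561 (U = (430 - 11)² = 419² = 175561)
s(w, S) = -7*w (s(w, S) = -w*(-2)*(-7)/2 = -(-2*w)*(-7)/2 = -7*w)
1/(s(B(E), 116 - 1*(-204)) + U) = 1/(-7*(-9) + 175561) = 1/(63 + 175561) = 1/175624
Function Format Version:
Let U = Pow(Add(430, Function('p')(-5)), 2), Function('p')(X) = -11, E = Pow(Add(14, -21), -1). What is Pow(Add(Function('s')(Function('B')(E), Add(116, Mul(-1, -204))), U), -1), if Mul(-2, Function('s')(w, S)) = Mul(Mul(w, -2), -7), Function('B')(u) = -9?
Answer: Rational(1, 175624) ≈ 5.6940e-6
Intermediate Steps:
E = Rational(-1, 7) (E = Pow(-7, -1) = Rational(-1, 7) ≈ -0.14286)
U = 175561 (U = Pow(Add(430, -11), 2) = Pow(419, 2) = 175561)
Function('s')(w, S) = Mul(-7, w) (Function('s')(w, S) = Mul(Rational(-1, 2), Mul(Mul(w, -2), -7)) = Mul(Rational(-1, 2), Mul(Mul(-2, w), -7)) = Mul(Rational(-1, 2), Mul(14, w)) = Mul(-7, w))
Pow(Add(Function('s')(Function('B')(E), Add(116, Mul(-1, -204))), U), -1) = Pow(Add(Mul(-7, -9), 175561), -1) = Pow(Add(63, 175561), -1) = Pow(175624, -1) = Rational(1, 175624)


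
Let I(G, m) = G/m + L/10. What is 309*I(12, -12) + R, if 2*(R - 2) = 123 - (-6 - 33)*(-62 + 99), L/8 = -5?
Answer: -760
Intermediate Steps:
L = -40 (L = 8*(-5) = -40)
I(G, m) = -4 + G/m (I(G, m) = G/m - 40/10 = G/m - 40*⅒ = G/m - 4 = -4 + G/m)
R = 785 (R = 2 + (123 - (-6 - 33)*(-62 + 99))/2 = 2 + (123 - (-39)*37)/2 = 2 + (123 - 1*(-1443))/2 = 2 + (123 + 1443)/2 = 2 + (½)*1566 = 2 + 783 = 785)
309*I(12, -12) + R = 309*(-4 + 12/(-12)) + 785 = 309*(-4 + 12*(-1/12)) + 785 = 309*(-4 - 1) + 785 = 309*(-5) + 785 = -1545 + 785 = -760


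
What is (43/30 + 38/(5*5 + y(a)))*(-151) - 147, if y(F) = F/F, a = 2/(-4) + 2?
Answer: -227809/390 ≈ -584.13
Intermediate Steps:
a = 3/2 (a = 2*(-¼) + 2 = -½ + 2 = 3/2 ≈ 1.5000)
y(F) = 1
(43/30 + 38/(5*5 + y(a)))*(-151) - 147 = (43/30 + 38/(5*5 + 1))*(-151) - 147 = (43*(1/30) + 38/(25 + 1))*(-151) - 147 = (43/30 + 38/26)*(-151) - 147 = (43/30 + 38*(1/26))*(-151) - 147 = (43/30 + 19/13)*(-151) - 147 = (1129/390)*(-151) - 147 = -170479/390 - 147 = -227809/390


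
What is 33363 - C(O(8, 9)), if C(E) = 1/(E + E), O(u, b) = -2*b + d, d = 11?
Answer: 467083/14 ≈ 33363.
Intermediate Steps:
O(u, b) = 11 - 2*b (O(u, b) = -2*b + 11 = 11 - 2*b)
C(E) = 1/(2*E)
33363 - C(O(8, 9)) = 33363 - 1/(2*(11 - 2*9)) = 33363 - 1/(2*(11 - 18)) = 33363 - 1/(2*(-7)) = 33363 - (-1)/(2*7) = 33363 - 1*(-1/14) = 33363 + 1/14 = 467083/14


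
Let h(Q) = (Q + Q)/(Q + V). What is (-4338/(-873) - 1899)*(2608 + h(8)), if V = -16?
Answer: -478776926/97 ≈ -4.9358e+6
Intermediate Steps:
h(Q) = 2*Q/(-16 + Q) (h(Q) = (Q + Q)/(Q - 16) = (2*Q)/(-16 + Q) = 2*Q/(-16 + Q))
(-4338/(-873) - 1899)*(2608 + h(8)) = (-4338/(-873) - 1899)*(2608 + 2*8/(-16 + 8)) = (-4338*(-1/873) - 1899)*(2608 + 2*8/(-8)) = (482/97 - 1899)*(2608 + 2*8*(-1/8)) = -183721*(2608 - 2)/97 = -183721/97*2606 = -478776926/97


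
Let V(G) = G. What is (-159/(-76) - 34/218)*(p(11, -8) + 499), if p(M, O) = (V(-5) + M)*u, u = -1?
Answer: 7907227/8284 ≈ 954.52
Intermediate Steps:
p(M, O) = 5 - M (p(M, O) = (-5 + M)*(-1) = 5 - M)
(-159/(-76) - 34/218)*(p(11, -8) + 499) = (-159/(-76) - 34/218)*((5 - 1*11) + 499) = (-159*(-1/76) - 34*1/218)*((5 - 11) + 499) = (159/76 - 17/109)*(-6 + 499) = (16039/8284)*493 = 7907227/8284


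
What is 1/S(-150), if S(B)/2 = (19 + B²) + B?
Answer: 1/44738 ≈ 2.2352e-5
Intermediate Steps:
S(B) = 38 + 2*B + 2*B² (S(B) = 2*((19 + B²) + B) = 2*(19 + B + B²) = 38 + 2*B + 2*B²)
1/S(-150) = 1/(38 + 2*(-150) + 2*(-150)²) = 1/(38 - 300 + 2*22500) = 1/(38 - 300 + 45000) = 1/44738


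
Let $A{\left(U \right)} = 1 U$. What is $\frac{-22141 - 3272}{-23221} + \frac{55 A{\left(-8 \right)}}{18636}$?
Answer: $\frac{115844857}{108186639} \approx 1.0708$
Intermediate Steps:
$A{\left(U \right)} = U$
$\frac{-22141 - 3272}{-23221} + \frac{55 A{\left(-8 \right)}}{18636} = \frac{-22141 - 3272}{-23221} + \frac{55 \left(-8\right)}{18636} = \left(-25413\right) \left(- \frac{1}{23221}\right) - \frac{110}{4659} = \frac{25413}{23221} - \frac{110}{4659} = \frac{115844857}{108186639}$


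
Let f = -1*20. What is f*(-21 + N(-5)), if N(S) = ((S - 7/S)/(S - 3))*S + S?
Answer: 565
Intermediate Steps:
f = -20
N(S) = S + S*(S - 7/S)/(-3 + S) (N(S) = ((S - 7/S)/(-3 + S))*S + S = S*(S - 7/S)/(-3 + S) + S = S + S*(S - 7/S)/(-3 + S))
f*(-21 + N(-5)) = -20*(-21 + (-7 - 3*(-5) + 2*(-5)²)/(-3 - 5)) = -20*(-21 + (-7 + 15 + 2*25)/(-8)) = -20*(-21 - (-7 + 15 + 50)/8) = -20*(-21 - ⅛*58) = -20*(-21 - 29/4) = -20*(-113/4) = 565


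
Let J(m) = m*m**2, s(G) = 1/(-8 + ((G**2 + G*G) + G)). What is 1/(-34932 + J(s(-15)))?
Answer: -77854483/2719612800155 ≈ -2.8627e-5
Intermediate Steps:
s(G) = 1/(-8 + G + 2*G**2) (s(G) = 1/(-8 + ((G**2 + G**2) + G)) = 1/(-8 + (2*G**2 + G)) = 1/(-8 + (G + 2*G**2)) = 1/(-8 + G + 2*G**2))
J(m) = m**3
1/(-34932 + J(s(-15))) = 1/(-34932 + (1/(-8 - 15 + 2*(-15)**2))**3) = 1/(-34932 + (1/(-8 - 15 + 2*225))**3) = 1/(-34932 + (1/(-8 - 15 + 450))**3) = 1/(-34932 + (1/427)**3) = 1/(-34932 + 1/77854483) = 1/(-2719612800155/77854483) = -77854483/2719612800155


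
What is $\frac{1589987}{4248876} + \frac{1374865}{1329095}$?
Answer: $\frac{1590974934701}{1129431969444} \approx 1.4087$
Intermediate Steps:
$\frac{1589987}{4248876} + \frac{1374865}{1329095} = 1589987 \cdot \frac{1}{4248876} + 1374865 \cdot \frac{1}{1329095} = \frac{1589987}{4248876} + \frac{274973}{265819} = \frac{1590974934701}{1129431969444}$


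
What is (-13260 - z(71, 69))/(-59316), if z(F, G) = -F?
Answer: 13189/59316 ≈ 0.22235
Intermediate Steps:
(-13260 - z(71, 69))/(-59316) = (-13260 - (-1)*71)/(-59316) = (-13260 - 1*(-71))*(-1/59316) = (-13260 + 71)*(-1/59316) = -13189*(-1/59316) = 13189/59316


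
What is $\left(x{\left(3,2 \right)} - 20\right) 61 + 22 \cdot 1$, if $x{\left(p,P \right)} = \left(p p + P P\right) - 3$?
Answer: $-588$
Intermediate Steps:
$x{\left(p,P \right)} = -3 + P^{2} + p^{2}$ ($x{\left(p,P \right)} = \left(p^{2} + P^{2}\right) - 3 = \left(P^{2} + p^{2}\right) - 3 = -3 + P^{2} + p^{2}$)
$\left(x{\left(3,2 \right)} - 20\right) 61 + 22 \cdot 1 = \left(\left(-3 + 2^{2} + 3^{2}\right) - 20\right) 61 + 22 \cdot 1 = \left(\left(-3 + 4 + 9\right) - 20\right) 61 + 22 = \left(10 - 20\right) 61 + 22 = \left(-10\right) 61 + 22 = -610 + 22 = -588$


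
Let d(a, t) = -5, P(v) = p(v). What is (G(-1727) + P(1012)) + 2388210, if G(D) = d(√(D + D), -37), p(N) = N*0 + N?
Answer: 2389217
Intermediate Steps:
p(N) = N (p(N) = 0 + N = N)
P(v) = v
G(D) = -5
(G(-1727) + P(1012)) + 2388210 = (-5 + 1012) + 2388210 = 1007 + 2388210 = 2389217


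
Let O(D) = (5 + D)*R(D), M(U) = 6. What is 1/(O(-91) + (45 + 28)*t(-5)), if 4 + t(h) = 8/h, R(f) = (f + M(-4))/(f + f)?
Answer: -455/204279 ≈ -0.0022273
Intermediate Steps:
R(f) = (6 + f)/(2*f) (R(f) = (f + 6)/(f + f) = (6 + f)/((2*f)) = (6 + f)*(1/(2*f)) = (6 + f)/(2*f))
t(h) = -4 + 8/h
O(D) = (5 + D)*(6 + D)/(2*D) (O(D) = (5 + D)*((6 + D)/(2*D)) = (5 + D)*(6 + D)/(2*D))
1/(O(-91) + (45 + 28)*t(-5)) = 1/((½)*(5 - 91)*(6 - 91)/(-91) + (45 + 28)*(-4 + 8/(-5))) = 1/((½)*(-1/91)*(-86)*(-85) + 73*(-4 + 8*(-⅕))) = 1/(-3655/91 + 73*(-4 - 8/5)) = 1/(-3655/91 + 73*(-28/5)) = 1/(-3655/91 - 2044/5) = 1/(-204279/455) = -455/204279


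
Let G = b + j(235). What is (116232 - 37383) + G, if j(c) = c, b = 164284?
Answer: 243368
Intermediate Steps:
G = 164519 (G = 164284 + 235 = 164519)
(116232 - 37383) + G = (116232 - 37383) + 164519 = 78849 + 164519 = 243368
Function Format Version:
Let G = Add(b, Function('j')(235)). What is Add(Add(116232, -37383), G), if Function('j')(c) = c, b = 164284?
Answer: 243368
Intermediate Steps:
G = 164519 (G = Add(164284, 235) = 164519)
Add(Add(116232, -37383), G) = Add(Add(116232, -37383), 164519) = Add(78849, 164519) = 243368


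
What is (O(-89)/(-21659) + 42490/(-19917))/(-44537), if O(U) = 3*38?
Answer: 922561448/19212473628711 ≈ 4.8019e-5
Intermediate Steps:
O(U) = 114
(O(-89)/(-21659) + 42490/(-19917))/(-44537) = (114/(-21659) + 42490/(-19917))/(-44537) = (114*(-1/21659) + 42490*(-1/19917))*(-1/44537) = (-114/21659 - 42490/19917)*(-1/44537) = -922561448/431382303*(-1/44537) = 922561448/19212473628711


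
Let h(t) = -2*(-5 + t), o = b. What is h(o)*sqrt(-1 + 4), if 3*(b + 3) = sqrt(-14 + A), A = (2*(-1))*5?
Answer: 16*sqrt(3) - 4*I*sqrt(2) ≈ 27.713 - 5.6569*I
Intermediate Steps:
A = -10 (A = -2*5 = -10)
b = -3 + 2*I*sqrt(6)/3 (b = -3 + sqrt(-14 - 10)/3 = -3 + sqrt(-24)/3 = -3 + (2*I*sqrt(6))/3 = -3 + 2*I*sqrt(6)/3 ≈ -3.0 + 1.633*I)
o = -3 + 2*I*sqrt(6)/3 ≈ -3.0 + 1.633*I
h(t) = 10 - 2*t
h(o)*sqrt(-1 + 4) = (10 - 2*(-3 + 2*I*sqrt(6)/3))*sqrt(-1 + 4) = (10 + (6 - 4*I*sqrt(6)/3))*sqrt(3) = (16 - 4*I*sqrt(6)/3)*sqrt(3) = sqrt(3)*(16 - 4*I*sqrt(6)/3)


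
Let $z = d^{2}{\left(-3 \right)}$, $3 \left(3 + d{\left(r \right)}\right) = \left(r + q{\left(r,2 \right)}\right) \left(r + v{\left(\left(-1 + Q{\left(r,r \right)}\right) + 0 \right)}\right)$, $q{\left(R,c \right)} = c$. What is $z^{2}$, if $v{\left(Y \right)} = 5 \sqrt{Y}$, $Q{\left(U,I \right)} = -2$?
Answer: $\frac{\left(6 + 5 i \sqrt{3}\right)^{4}}{81} \approx -114.56 - 100.07 i$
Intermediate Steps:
$d{\left(r \right)} = -3 + \frac{\left(2 + r\right) \left(r + 5 i \sqrt{3}\right)}{3}$ ($d{\left(r \right)} = -3 + \frac{\left(r + 2\right) \left(r + 5 \sqrt{\left(-1 - 2\right) + 0}\right)}{3} = -3 + \frac{\left(2 + r\right) \left(r + 5 \sqrt{-3 + 0}\right)}{3} = -3 + \frac{\left(2 + r\right) \left(r + 5 \sqrt{-3}\right)}{3} = -3 + \frac{\left(2 + r\right) \left(r + 5 i \sqrt{3}\right)}{3}$)
$z = \left(-2 - \frac{5 i \sqrt{3}}{3}\right)^{2}$ ($z = \left(-3 + \frac{\left(-3\right)^{2}}{3} + \frac{2}{3} \left(-3\right) + \frac{10 i \sqrt{3}}{3} + \frac{5}{3} i \left(-3\right) \sqrt{3}\right)^{2} = \left(-3 + \frac{1}{3} \cdot 9 - 2 + \frac{10 i \sqrt{3}}{3} - 5 i \sqrt{3}\right)^{2} = \left(-3 + 3 - 2 + \frac{10 i \sqrt{3}}{3} - 5 i \sqrt{3}\right)^{2} = \left(-2 - \frac{5 i \sqrt{3}}{3}\right)^{2} \approx -4.3333 + 11.547 i$)
$z^{2} = \left(- \frac{13}{3} + \frac{20 i \sqrt{3}}{3}\right)^{2}$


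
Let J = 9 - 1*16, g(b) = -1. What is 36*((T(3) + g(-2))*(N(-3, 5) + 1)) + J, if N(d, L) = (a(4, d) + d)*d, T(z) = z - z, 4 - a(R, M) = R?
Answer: -367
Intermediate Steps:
a(R, M) = 4 - R
T(z) = 0
N(d, L) = d**2 (N(d, L) = ((4 - 1*4) + d)*d = ((4 - 4) + d)*d = (0 + d)*d = d*d = d**2)
J = -7 (J = 9 - 16 = -7)
36*((T(3) + g(-2))*(N(-3, 5) + 1)) + J = 36*((0 - 1)*((-3)**2 + 1)) - 7 = 36*(-(9 + 1)) - 7 = 36*(-1*10) - 7 = 36*(-10) - 7 = -360 - 7 = -367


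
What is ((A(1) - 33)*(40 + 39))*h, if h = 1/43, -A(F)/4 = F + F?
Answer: -3239/43 ≈ -75.326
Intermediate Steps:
A(F) = -8*F (A(F) = -4*(F + F) = -8*F)
h = 1/43 ≈ 0.023256
((A(1) - 33)*(40 + 39))*h = ((-8*1 - 33)*(40 + 39))*(1/43) = ((-8 - 33)*79)*(1/43) = -41*79*(1/43) = -3239*1/43 = -3239/43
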